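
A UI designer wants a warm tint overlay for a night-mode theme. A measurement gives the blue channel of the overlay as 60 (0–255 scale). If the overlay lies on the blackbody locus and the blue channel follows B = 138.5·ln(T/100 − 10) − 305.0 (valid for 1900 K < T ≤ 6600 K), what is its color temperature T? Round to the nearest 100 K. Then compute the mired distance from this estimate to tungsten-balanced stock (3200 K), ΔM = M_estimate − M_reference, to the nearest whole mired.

ln(t − 10) = (60 + 305.0) / 138.5 = 2.6354.
t − 10 = e^2.6354 = 13.949, so t = 23.949.
T = 100·t = 2395 K → 2400 K to the nearest 100 K.
M_estimate = 10⁶/2400 = 416.67; M_reference = 10⁶/3200 = 312.50.
ΔM = 416.67 − 312.50 = 104.17 → +104 mireds.

+104 mireds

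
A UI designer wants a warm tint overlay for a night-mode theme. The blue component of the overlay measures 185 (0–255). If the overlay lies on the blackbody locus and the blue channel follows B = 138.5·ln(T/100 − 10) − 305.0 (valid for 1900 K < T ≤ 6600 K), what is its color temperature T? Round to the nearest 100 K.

4400 K

ln(t − 10) = (185 + 305.0) / 138.5 = 3.5379.
t − 10 = e^3.5379 = 34.395, so t = 44.395.
T = 100·t = 4439 K → 4400 K to the nearest 100 K.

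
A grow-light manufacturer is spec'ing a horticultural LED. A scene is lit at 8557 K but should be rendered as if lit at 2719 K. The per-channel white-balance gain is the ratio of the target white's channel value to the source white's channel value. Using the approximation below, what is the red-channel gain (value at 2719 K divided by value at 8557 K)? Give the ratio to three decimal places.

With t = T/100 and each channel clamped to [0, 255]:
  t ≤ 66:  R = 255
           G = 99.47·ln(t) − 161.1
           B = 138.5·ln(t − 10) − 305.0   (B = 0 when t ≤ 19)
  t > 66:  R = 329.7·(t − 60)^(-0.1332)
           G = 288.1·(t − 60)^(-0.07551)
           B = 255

1.191

At 8557 K (t = 85.57):
  R = 329.7·(85.57 − 60)^(-0.1332) = 329.7·25.57^(-0.1332) = 329.7·0.64937 = 214.096.
At 2719 K (t = 27.19):
  R = 255 by definition for t ≤ 66.
Gain = 255.000 / 214.096 = 1.1911 → 1.191.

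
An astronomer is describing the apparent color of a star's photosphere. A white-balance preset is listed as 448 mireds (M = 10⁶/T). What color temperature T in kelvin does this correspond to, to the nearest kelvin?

2232 K

T = 10⁶ / 448 = 2232.14 K → 2232 K.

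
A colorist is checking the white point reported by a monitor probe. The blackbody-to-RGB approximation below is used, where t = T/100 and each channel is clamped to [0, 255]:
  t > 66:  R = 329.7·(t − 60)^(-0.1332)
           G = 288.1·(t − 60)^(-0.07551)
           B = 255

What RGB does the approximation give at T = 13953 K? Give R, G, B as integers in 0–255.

t = 13953/100 = 139.53; the t > 66 branch applies.
R = 329.7·(139.53 − 60)^(-0.1332) = 329.7·79.53^(-0.1332) = 329.7·0.55828 = 184.064.
G = 288.1·(139.53 − 60)^(-0.07551) = 288.1·79.53^(-0.07551) = 288.1·0.71861 = 207.030.
B = 255 by definition for t > 66.
Rounded: (184, 207, 255).

R=184, G=207, B=255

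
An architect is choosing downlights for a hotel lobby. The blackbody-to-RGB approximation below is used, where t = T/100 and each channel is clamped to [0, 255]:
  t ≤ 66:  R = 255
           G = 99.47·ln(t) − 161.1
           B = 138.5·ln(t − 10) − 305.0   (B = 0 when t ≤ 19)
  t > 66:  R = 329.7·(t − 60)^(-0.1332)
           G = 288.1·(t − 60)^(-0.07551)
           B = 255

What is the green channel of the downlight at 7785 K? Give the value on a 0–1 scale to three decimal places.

t = 7785/100 = 77.85; the t > 66 branch applies.
G = 288.1·(77.85 − 60)^(-0.07551) = 288.1·17.85^(-0.07551) = 288.1·0.80443 = 231.757.
On a 0–1 scale: 231.757/255 = 0.9088 → 0.909.

0.909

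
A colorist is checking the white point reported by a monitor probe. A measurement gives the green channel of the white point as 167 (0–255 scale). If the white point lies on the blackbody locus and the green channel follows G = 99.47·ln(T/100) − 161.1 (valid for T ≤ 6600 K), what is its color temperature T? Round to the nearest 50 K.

ln t = (167 + 161.1) / 99.47 = 3.2985.
t = e^3.2985 = 27.072.
T = 100·t = 2707 K → 2700 K to the nearest 50 K.

2700 K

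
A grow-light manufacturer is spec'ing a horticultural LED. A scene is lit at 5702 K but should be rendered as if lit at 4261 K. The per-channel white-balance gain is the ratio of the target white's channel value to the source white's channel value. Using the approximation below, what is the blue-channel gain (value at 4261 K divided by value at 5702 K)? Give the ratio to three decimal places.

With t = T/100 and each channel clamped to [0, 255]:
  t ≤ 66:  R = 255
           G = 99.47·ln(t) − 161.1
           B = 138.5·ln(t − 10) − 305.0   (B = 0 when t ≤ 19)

0.778

At 5702 K (t = 57.02):
  B = 138.5·ln(57.02 − 10) − 305.0 = 138.5·ln 47.02 − 305.0 = 138.5·3.8506 − 305.0 = 228.304.
At 4261 K (t = 42.61):
  B = 138.5·ln(42.61 − 10) − 305.0 = 138.5·ln 32.61 − 305.0 = 138.5·3.4846 − 305.0 = 177.620.
Gain = 177.620 / 228.304 = 0.7780 → 0.778.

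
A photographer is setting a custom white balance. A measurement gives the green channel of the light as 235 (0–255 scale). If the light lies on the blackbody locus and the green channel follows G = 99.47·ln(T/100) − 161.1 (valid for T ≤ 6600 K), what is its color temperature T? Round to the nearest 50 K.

ln t = (235 + 161.1) / 99.47 = 3.9821.
t = e^3.9821 = 53.630.
T = 100·t = 5363 K → 5350 K to the nearest 50 K.

5350 K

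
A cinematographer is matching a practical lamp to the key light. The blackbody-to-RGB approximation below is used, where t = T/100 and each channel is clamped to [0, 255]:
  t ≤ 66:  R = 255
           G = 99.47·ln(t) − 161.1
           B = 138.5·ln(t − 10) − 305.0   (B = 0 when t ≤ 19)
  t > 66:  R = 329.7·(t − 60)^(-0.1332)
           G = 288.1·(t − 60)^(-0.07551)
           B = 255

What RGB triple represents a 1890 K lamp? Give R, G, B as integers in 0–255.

R=255, G=131, B=0

t = 1890/100 = 18.9; the t ≤ 66 branch applies.
R = 255 by definition for t ≤ 66.
G = 99.47·ln 18.9 − 161.1 = 99.47·2.9392 − 161.1 = 131.258.
t = 18.9 ≤ 19, so B = 0.
Rounded: (255, 131, 0).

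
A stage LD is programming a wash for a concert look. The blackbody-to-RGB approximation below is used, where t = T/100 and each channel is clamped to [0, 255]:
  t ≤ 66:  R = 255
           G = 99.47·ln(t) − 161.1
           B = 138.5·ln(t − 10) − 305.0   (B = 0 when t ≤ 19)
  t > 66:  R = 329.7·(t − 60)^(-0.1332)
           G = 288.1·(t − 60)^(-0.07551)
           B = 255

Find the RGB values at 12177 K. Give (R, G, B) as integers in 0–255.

(190, 211, 255)

t = 12177/100 = 121.77; the t > 66 branch applies.
R = 329.7·(121.77 − 60)^(-0.1332) = 329.7·61.77^(-0.1332) = 329.7·0.57739 = 190.365.
G = 288.1·(121.77 − 60)^(-0.07551) = 288.1·61.77^(-0.07551) = 288.1·0.73245 = 211.019.
B = 255 by definition for t > 66.
Rounded: (190, 211, 255).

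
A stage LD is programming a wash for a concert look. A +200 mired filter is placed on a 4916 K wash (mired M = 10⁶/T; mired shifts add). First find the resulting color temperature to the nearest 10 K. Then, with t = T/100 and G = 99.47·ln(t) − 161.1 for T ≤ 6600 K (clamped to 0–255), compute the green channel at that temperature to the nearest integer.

M_in = 10⁶/4916 = 203.42; M_out = 203.42 + (+200) = 403.42.
T_out = 10⁶/403.42 = 2478.8 K → 2480 K; t = 24.8.
G = 99.47·ln 24.8 − 161.1 = 99.47·3.2108 − 161.1 = 158.283.
Rounded: 158.

158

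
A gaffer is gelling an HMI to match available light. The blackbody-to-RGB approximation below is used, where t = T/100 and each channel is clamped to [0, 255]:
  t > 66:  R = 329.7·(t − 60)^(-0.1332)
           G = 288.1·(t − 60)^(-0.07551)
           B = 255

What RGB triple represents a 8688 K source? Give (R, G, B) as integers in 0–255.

t = 8688/100 = 86.88; the t > 66 branch applies.
R = 329.7·(86.88 − 60)^(-0.1332) = 329.7·26.88^(-0.1332) = 329.7·0.64506 = 212.676.
G = 288.1·(86.88 − 60)^(-0.07551) = 288.1·26.88^(-0.07551) = 288.1·0.77994 = 224.702.
B = 255 by definition for t > 66.
Rounded: (213, 225, 255).

(213, 225, 255)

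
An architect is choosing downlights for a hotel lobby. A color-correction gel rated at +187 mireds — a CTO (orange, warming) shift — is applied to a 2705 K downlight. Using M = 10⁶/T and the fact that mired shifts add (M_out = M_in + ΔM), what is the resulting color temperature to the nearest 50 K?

1800 K

M_in = 10⁶/2705 = 369.69 mireds.
M_out = 369.69 + (+187) = 556.69 mireds.
T_out = 10⁶/556.69 = 1796.3 K → 1800 K.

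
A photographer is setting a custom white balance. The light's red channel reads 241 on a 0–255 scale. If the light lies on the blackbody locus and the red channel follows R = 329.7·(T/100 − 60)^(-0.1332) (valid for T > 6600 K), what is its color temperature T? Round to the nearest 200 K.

7000 K

(t − 60)^(-0.1332) = 241/329.7 = 0.73097.
t − 60 = 0.73097^(1/-0.1332) = 0.73097^(-7.508) = 10.514, so t = 70.514.
T = 100·t = 7051 K → 7000 K to the nearest 200 K.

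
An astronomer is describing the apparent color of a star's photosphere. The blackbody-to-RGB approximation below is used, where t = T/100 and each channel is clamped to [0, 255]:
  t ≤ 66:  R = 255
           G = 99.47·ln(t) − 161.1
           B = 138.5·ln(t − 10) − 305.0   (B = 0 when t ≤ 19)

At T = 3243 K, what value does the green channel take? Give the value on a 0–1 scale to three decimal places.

t = 3243/100 = 32.43; the t ≤ 66 branch applies.
G = 99.47·ln 32.43 − 161.1 = 99.47·3.4791 − 161.1 = 184.964.
On a 0–1 scale: 184.964/255 = 0.7254 → 0.725.

0.725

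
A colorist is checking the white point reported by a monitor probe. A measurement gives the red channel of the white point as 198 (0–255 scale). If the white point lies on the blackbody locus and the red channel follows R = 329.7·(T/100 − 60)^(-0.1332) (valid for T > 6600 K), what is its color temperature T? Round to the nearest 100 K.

10600 K

(t − 60)^(-0.1332) = 198/329.7 = 0.60055.
t − 60 = 0.60055^(1/-0.1332) = 0.60055^(-7.508) = 45.980, so t = 105.980.
T = 100·t = 10598 K → 10600 K to the nearest 100 K.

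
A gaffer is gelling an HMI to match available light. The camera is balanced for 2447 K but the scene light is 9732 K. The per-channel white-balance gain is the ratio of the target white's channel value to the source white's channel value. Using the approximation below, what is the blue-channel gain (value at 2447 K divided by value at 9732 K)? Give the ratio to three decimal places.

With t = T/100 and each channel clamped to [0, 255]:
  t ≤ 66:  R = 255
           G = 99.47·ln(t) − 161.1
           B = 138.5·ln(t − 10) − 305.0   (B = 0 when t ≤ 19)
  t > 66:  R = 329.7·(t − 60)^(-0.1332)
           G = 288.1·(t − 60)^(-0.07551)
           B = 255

At 9732 K (t = 97.32):
  B = 255 by definition for t > 66.
At 2447 K (t = 24.47):
  B = 138.5·ln(24.47 − 10) − 305.0 = 138.5·ln 14.47 − 305.0 = 138.5·2.6721 − 305.0 = 65.083.
Gain = 65.083 / 255.000 = 0.2552 → 0.255.

0.255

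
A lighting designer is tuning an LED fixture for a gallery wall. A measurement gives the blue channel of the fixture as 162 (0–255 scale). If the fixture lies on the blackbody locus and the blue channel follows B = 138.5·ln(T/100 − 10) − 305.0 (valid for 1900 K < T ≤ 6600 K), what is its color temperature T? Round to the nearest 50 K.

3900 K

ln(t − 10) = (162 + 305.0) / 138.5 = 3.3718.
t − 10 = e^3.3718 = 29.132, so t = 39.132.
T = 100·t = 3913 K → 3900 K to the nearest 50 K.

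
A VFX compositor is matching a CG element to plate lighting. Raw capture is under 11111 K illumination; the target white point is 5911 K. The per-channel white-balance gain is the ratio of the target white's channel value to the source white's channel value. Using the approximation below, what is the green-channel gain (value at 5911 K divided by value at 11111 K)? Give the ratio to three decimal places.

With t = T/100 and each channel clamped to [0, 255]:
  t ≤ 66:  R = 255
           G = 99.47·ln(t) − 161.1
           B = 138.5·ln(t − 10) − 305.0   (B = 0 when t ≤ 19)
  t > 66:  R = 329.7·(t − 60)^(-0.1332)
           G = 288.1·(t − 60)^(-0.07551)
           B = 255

1.143

At 11111 K (t = 111.11):
  G = 288.1·(111.11 − 60)^(-0.07551) = 288.1·51.11^(-0.07551) = 288.1·0.74300 = 214.059.
At 5911 K (t = 59.11):
  G = 99.47·ln 59.11 − 161.1 = 99.47·4.0794 − 161.1 = 244.678.
Gain = 244.678 / 214.059 = 1.1430 → 1.143.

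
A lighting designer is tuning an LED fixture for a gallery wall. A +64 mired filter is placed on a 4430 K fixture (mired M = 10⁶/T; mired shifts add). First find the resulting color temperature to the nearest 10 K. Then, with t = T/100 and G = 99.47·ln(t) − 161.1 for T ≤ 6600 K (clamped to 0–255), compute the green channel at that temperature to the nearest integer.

191

M_in = 10⁶/4430 = 225.73; M_out = 225.73 + (+64) = 289.73.
T_out = 10⁶/289.73 = 3451.4 K → 3450 K; t = 34.5.
G = 99.47·ln 34.5 − 161.1 = 99.47·3.5410 − 161.1 = 191.119.
Rounded: 191.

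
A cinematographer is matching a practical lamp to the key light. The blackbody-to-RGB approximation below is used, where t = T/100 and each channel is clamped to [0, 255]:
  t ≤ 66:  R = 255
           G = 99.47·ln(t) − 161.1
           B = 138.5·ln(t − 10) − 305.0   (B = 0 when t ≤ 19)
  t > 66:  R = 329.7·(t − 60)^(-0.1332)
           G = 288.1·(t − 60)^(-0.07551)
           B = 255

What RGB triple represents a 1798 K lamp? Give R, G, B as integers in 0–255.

t = 1798/100 = 17.98; the t ≤ 66 branch applies.
R = 255 by definition for t ≤ 66.
G = 99.47·ln 17.98 − 161.1 = 99.47·2.8893 − 161.1 = 126.295.
t = 17.98 ≤ 19, so B = 0.
Rounded: (255, 126, 0).

R=255, G=126, B=0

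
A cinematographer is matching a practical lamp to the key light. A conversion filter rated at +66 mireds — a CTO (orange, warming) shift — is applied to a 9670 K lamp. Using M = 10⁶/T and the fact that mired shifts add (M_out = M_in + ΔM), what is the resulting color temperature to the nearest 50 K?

5900 K

M_in = 10⁶/9670 = 103.41 mireds.
M_out = 103.41 + (+66) = 169.41 mireds.
T_out = 10⁶/169.41 = 5902.7 K → 5900 K.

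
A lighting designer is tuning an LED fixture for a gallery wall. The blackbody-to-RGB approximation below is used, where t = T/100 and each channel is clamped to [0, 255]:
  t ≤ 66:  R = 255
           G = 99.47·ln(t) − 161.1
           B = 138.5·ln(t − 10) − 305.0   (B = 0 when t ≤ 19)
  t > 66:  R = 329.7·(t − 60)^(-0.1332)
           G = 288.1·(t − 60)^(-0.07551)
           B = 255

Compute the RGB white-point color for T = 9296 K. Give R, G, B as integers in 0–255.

t = 9296/100 = 92.96; the t > 66 branch applies.
R = 329.7·(92.96 − 60)^(-0.1332) = 329.7·32.96^(-0.1332) = 329.7·0.62778 = 206.977.
G = 288.1·(92.96 − 60)^(-0.07551) = 288.1·32.96^(-0.07551) = 288.1·0.76803 = 221.269.
B = 255 by definition for t > 66.
Rounded: (207, 221, 255).

R=207, G=221, B=255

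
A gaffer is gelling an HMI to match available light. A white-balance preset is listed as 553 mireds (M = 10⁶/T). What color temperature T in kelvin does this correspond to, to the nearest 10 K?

T = 10⁶ / 553 = 1808.32 K → 1810 K.

1810 K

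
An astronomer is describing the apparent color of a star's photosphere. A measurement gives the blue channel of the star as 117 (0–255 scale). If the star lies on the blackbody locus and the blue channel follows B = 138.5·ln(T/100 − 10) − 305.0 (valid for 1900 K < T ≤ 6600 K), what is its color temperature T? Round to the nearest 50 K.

ln(t − 10) = (117 + 305.0) / 138.5 = 3.0469.
t − 10 = e^3.0469 = 21.051, so t = 31.051.
T = 100·t = 3105 K → 3100 K to the nearest 50 K.

3100 K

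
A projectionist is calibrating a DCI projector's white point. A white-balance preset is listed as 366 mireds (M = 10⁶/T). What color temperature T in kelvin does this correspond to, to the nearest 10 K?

T = 10⁶ / 366 = 2732.24 K → 2730 K.

2730 K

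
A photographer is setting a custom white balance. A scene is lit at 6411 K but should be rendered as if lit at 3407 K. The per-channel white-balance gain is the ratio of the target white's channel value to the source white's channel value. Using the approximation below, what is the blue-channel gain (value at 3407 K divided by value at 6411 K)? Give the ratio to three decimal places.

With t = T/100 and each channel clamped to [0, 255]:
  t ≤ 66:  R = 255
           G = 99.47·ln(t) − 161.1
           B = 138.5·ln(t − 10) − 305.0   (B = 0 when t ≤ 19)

0.547

At 6411 K (t = 64.11):
  B = 138.5·ln(64.11 − 10) − 305.0 = 138.5·ln 54.11 − 305.0 = 138.5·3.9910 − 305.0 = 247.756.
At 3407 K (t = 34.07):
  B = 138.5·ln(34.07 − 10) − 305.0 = 138.5·ln 24.07 − 305.0 = 138.5·3.1810 − 305.0 = 135.564.
Gain = 135.564 / 247.756 = 0.5472 → 0.547.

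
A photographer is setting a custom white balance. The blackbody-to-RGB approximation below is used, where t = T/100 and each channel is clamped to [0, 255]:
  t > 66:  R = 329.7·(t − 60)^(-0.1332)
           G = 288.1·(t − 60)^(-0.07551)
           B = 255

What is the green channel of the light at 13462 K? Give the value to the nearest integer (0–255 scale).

208

t = 13462/100 = 134.62; the t > 66 branch applies.
G = 288.1·(134.62 − 60)^(-0.07551) = 288.1·74.62^(-0.07551) = 288.1·0.72207 = 208.029.
Rounded: 208.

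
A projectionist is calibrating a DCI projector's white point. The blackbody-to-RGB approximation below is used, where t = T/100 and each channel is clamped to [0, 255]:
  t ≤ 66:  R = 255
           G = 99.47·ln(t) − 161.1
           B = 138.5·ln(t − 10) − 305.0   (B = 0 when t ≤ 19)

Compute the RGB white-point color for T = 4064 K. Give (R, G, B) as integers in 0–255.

(255, 207, 169)

t = 4064/100 = 40.64; the t ≤ 66 branch applies.
R = 255 by definition for t ≤ 66.
G = 99.47·ln 40.64 − 161.1 = 99.47·3.7048 − 161.1 = 207.412.
B = 138.5·ln(40.64 − 10) − 305.0 = 138.5·ln 30.64 − 305.0 = 138.5·3.4223 − 305.0 = 168.989.
Rounded: (255, 207, 169).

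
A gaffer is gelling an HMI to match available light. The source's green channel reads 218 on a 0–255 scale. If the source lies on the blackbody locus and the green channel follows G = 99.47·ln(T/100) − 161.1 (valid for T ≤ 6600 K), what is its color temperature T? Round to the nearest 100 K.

ln t = (218 + 161.1) / 99.47 = 3.8112.
t = e^3.8112 = 45.205.
T = 100·t = 4520 K → 4500 K to the nearest 100 K.

4500 K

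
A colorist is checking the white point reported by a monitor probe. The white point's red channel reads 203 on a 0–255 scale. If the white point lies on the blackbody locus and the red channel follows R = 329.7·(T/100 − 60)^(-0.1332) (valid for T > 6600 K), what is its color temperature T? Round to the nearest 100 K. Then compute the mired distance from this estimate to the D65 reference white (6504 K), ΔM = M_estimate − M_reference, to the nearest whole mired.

-52 mireds

(t − 60)^(-0.1332) = 203/329.7 = 0.61571.
t − 60 = 0.61571^(1/-0.1332) = 0.61571^(-7.508) = 38.129, so t = 98.129.
T = 100·t = 9813 K → 9800 K to the nearest 100 K.
M_estimate = 10⁶/9800 = 102.04; M_reference = 10⁶/6504 = 153.75.
ΔM = 102.04 − 153.75 = -51.71 → -52 mireds.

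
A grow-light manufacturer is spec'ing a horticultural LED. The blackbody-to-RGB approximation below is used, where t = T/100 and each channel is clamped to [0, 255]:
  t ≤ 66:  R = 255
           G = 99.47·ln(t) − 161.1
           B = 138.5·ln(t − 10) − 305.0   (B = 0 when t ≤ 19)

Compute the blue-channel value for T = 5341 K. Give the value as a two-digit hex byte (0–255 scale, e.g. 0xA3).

t = 5341/100 = 53.41; the t ≤ 66 branch applies.
B = 138.5·ln(53.41 − 10) − 305.0 = 138.5·ln 43.41 − 305.0 = 138.5·3.7707 − 305.0 = 217.241.
Rounded: 217; in hex, 0xD9.

0xD9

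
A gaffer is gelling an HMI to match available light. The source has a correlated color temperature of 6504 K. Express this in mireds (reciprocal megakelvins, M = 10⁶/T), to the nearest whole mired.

M = 10⁶ / 6504 = 153.752 → 154 mireds.

154 mireds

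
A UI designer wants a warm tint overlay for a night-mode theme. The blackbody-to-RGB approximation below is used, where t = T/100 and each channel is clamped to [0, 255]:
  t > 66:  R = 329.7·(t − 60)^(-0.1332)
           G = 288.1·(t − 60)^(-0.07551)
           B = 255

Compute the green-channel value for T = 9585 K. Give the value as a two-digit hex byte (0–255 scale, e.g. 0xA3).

0xDC

t = 9585/100 = 95.85; the t > 66 branch applies.
G = 288.1·(95.85 − 60)^(-0.07551) = 288.1·35.85^(-0.07551) = 288.1·0.76317 = 219.869.
Rounded: 220; in hex, 0xDC.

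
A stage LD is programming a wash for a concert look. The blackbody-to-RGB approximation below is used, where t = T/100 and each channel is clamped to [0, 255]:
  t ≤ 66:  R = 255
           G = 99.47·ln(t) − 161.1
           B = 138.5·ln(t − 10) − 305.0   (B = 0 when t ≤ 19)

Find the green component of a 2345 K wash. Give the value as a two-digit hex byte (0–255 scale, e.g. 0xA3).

t = 2345/100 = 23.45; the t ≤ 66 branch applies.
G = 99.47·ln 23.45 − 161.1 = 99.47·3.1549 − 161.1 = 152.715.
Rounded: 153; in hex, 0x99.

0x99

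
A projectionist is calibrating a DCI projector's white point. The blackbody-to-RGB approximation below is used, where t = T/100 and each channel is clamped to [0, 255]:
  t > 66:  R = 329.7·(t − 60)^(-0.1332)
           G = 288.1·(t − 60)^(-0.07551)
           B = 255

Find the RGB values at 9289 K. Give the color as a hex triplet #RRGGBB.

t = 9289/100 = 92.89; the t > 66 branch applies.
R = 329.7·(92.89 − 60)^(-0.1332) = 329.7·32.89^(-0.1332) = 329.7·0.62795 = 207.036.
G = 288.1·(92.89 − 60)^(-0.07551) = 288.1·32.89^(-0.07551) = 288.1·0.76815 = 221.304.
B = 255 by definition for t > 66.
Rounded: (207, 221, 255).
In hex: #CFDDFF.

#CFDDFF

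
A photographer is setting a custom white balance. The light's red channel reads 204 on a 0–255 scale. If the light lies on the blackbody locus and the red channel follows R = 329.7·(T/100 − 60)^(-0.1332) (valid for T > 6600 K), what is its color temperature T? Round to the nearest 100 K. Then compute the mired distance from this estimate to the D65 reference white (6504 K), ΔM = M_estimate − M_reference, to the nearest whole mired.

-51 mireds

(t − 60)^(-0.1332) = 204/329.7 = 0.61874.
t − 60 = 0.61874^(1/-0.1332) = 0.61874^(-7.508) = 36.748, so t = 96.748.
T = 100·t = 9675 K → 9700 K to the nearest 100 K.
M_estimate = 10⁶/9700 = 103.09; M_reference = 10⁶/6504 = 153.75.
ΔM = 103.09 − 153.75 = -50.66 → -51 mireds.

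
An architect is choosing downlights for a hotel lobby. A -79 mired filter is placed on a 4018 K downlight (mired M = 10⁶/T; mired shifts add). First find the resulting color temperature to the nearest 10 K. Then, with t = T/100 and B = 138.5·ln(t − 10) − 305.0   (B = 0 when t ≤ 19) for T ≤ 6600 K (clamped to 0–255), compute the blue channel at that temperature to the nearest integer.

234

M_in = 10⁶/4018 = 248.88; M_out = 248.88 + (-79) = 169.88.
T_out = 10⁶/169.88 = 5886.5 K → 5890 K; t = 58.9.
B = 138.5·ln(58.9 − 10) − 305.0 = 138.5·ln 48.9 − 305.0 = 138.5·3.8898 − 305.0 = 233.734.
Rounded: 234.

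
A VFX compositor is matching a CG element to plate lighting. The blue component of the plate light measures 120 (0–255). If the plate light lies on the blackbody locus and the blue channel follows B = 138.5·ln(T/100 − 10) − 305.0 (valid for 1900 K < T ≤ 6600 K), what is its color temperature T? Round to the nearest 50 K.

ln(t − 10) = (120 + 305.0) / 138.5 = 3.0686.
t − 10 = e^3.0686 = 21.512, so t = 31.512.
T = 100·t = 3151 K → 3150 K to the nearest 50 K.

3150 K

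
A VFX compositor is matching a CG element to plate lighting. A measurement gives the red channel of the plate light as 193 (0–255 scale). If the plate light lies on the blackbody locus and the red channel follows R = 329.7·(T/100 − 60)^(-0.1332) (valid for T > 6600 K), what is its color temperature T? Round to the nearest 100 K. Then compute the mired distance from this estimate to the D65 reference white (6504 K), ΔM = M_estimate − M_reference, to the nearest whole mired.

(t − 60)^(-0.1332) = 193/329.7 = 0.58538.
t − 60 = 0.58538^(1/-0.1332) = 0.58538^(-7.508) = 55.713, so t = 115.713.
T = 100·t = 11571 K → 11600 K to the nearest 100 K.
M_estimate = 10⁶/11600 = 86.21; M_reference = 10⁶/6504 = 153.75.
ΔM = 86.21 − 153.75 = -67.54 → -68 mireds.

-68 mireds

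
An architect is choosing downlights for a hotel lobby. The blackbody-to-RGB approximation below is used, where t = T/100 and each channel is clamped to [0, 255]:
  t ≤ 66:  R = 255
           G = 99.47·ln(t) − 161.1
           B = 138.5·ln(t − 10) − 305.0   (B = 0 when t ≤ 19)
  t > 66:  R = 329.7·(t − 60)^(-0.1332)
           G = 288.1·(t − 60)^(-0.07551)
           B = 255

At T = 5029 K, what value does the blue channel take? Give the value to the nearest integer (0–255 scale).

207

t = 5029/100 = 50.29; the t ≤ 66 branch applies.
B = 138.5·ln(50.29 − 10) − 305.0 = 138.5·ln 40.29 − 305.0 = 138.5·3.6961 − 305.0 = 206.910.
Rounded: 207.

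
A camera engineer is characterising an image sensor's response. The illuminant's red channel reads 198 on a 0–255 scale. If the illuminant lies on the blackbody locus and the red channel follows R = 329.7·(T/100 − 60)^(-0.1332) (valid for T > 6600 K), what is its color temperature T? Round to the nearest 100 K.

10600 K

(t − 60)^(-0.1332) = 198/329.7 = 0.60055.
t − 60 = 0.60055^(1/-0.1332) = 0.60055^(-7.508) = 45.980, so t = 105.980.
T = 100·t = 10598 K → 10600 K to the nearest 100 K.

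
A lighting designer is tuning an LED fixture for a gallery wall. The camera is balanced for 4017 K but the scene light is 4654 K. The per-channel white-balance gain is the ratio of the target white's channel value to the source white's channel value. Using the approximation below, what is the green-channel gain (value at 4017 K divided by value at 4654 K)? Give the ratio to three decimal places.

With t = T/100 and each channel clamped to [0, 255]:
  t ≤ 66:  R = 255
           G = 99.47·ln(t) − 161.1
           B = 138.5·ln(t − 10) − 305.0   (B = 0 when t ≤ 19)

At 4654 K (t = 46.54):
  G = 99.47·ln 46.54 − 161.1 = 99.47·3.8403 − 161.1 = 220.896.
At 4017 K (t = 40.17):
  G = 99.47·ln 40.17 − 161.1 = 99.47·3.6931 − 161.1 = 206.255.
Gain = 206.255 / 220.896 = 0.9337 → 0.934.

0.934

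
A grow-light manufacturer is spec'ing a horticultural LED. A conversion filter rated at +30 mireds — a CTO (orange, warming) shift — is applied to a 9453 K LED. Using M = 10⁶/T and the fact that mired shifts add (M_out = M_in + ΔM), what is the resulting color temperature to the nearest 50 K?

7350 K

M_in = 10⁶/9453 = 105.79 mireds.
M_out = 105.79 + (+30) = 135.79 mireds.
T_out = 10⁶/135.79 = 7364.5 K → 7350 K.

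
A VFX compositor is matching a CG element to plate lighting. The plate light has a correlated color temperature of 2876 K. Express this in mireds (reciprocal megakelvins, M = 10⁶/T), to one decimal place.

347.7 mireds

M = 10⁶ / 2876 = 347.705 → 347.7 mireds.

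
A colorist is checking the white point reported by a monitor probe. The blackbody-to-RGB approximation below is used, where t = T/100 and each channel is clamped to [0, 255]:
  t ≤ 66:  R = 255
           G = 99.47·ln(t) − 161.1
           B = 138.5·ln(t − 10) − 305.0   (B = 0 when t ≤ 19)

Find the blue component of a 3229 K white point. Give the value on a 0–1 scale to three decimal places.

0.490

t = 3229/100 = 32.29; the t ≤ 66 branch applies.
B = 138.5·ln(32.29 − 10) − 305.0 = 138.5·ln 22.29 − 305.0 = 138.5·3.1041 − 305.0 = 124.923.
On a 0–1 scale: 124.923/255 = 0.4899 → 0.490.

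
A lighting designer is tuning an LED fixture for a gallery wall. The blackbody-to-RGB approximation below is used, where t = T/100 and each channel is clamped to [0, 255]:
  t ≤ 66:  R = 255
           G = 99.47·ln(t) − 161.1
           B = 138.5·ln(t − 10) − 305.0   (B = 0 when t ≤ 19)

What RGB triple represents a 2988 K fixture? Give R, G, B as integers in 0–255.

t = 2988/100 = 29.88; the t ≤ 66 branch applies.
R = 255 by definition for t ≤ 66.
G = 99.47·ln 29.88 − 161.1 = 99.47·3.3972 − 161.1 = 176.818.
B = 138.5·ln(29.88 − 10) − 305.0 = 138.5·ln 19.88 − 305.0 = 138.5·2.9897 − 305.0 = 109.075.
Rounded: (255, 177, 109).

R=255, G=177, B=109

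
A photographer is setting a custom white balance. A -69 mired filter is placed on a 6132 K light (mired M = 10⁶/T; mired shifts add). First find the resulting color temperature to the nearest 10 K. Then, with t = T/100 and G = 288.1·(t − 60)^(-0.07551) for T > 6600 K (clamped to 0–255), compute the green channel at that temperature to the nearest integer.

216

M_in = 10⁶/6132 = 163.08; M_out = 163.08 + (-69) = 94.08.
T_out = 10⁶/94.08 = 10629.4 K → 10630 K; t = 106.3.
G = 288.1·(106.3 − 60)^(-0.07551) = 288.1·46.3^(-0.07551) = 288.1·0.74857 = 215.663.
Rounded: 216.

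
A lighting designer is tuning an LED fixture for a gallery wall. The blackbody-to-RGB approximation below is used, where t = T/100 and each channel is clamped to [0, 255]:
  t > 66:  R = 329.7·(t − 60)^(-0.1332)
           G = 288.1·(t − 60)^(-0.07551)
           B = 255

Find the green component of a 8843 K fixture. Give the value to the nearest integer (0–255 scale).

t = 8843/100 = 88.43; the t > 66 branch applies.
G = 288.1·(88.43 − 60)^(-0.07551) = 288.1·28.43^(-0.07551) = 288.1·0.77665 = 223.753.
Rounded: 224.

224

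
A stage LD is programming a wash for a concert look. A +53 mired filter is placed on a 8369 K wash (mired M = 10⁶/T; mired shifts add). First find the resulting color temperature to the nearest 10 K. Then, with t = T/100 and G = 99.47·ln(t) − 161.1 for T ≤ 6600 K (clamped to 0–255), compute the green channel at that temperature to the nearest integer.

M_in = 10⁶/8369 = 119.49; M_out = 119.49 + (+53) = 172.49.
T_out = 10⁶/172.49 = 5797.5 K → 5800 K; t = 58.
G = 99.47·ln 58 − 161.1 = 99.47·4.0604 − 161.1 = 242.792.
Rounded: 243.

243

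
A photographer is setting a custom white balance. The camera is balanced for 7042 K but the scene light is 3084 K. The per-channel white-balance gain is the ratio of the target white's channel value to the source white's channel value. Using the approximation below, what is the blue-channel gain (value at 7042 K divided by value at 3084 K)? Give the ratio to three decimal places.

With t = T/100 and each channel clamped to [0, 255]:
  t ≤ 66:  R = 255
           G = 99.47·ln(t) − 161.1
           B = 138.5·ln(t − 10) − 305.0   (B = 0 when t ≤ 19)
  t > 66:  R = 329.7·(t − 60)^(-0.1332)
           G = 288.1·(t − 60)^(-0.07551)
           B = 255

At 3084 K (t = 30.84):
  B = 138.5·ln(30.84 − 10) − 305.0 = 138.5·ln 20.84 − 305.0 = 138.5·3.0369 − 305.0 = 115.607.
At 7042 K (t = 70.42):
  B = 255 by definition for t > 66.
Gain = 255.000 / 115.607 = 2.2057 → 2.206.

2.206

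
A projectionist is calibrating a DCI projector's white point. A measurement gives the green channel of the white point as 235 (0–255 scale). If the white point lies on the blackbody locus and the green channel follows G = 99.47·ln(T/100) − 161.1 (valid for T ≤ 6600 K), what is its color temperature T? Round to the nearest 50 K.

ln t = (235 + 161.1) / 99.47 = 3.9821.
t = e^3.9821 = 53.630.
T = 100·t = 5363 K → 5350 K to the nearest 50 K.

5350 K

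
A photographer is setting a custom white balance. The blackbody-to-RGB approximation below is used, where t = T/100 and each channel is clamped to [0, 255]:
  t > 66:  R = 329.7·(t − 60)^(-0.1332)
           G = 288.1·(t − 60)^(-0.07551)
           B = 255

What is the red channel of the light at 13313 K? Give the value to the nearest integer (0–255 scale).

t = 13313/100 = 133.13; the t > 66 branch applies.
R = 329.7·(133.13 − 60)^(-0.1332) = 329.7·73.13^(-0.1332) = 329.7·0.56455 = 186.132.
Rounded: 186.

186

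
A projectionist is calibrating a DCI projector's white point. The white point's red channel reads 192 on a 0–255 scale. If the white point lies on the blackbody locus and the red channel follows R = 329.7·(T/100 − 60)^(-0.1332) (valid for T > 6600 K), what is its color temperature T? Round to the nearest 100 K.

11800 K

(t − 60)^(-0.1332) = 192/329.7 = 0.58235.
t − 60 = 0.58235^(1/-0.1332) = 0.58235^(-7.508) = 57.929, so t = 117.929.
T = 100·t = 11793 K → 11800 K to the nearest 100 K.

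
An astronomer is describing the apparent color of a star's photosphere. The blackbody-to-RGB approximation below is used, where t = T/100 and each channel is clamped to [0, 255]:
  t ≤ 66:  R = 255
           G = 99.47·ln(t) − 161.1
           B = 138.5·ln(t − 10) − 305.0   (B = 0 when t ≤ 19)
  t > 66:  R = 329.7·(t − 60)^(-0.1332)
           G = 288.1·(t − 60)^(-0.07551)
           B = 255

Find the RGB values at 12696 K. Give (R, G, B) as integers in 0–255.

t = 12696/100 = 126.96; the t > 66 branch applies.
R = 329.7·(126.96 − 60)^(-0.1332) = 329.7·66.96^(-0.1332) = 329.7·0.57122 = 188.330.
G = 288.1·(126.96 − 60)^(-0.07551) = 288.1·66.96^(-0.07551) = 288.1·0.72800 = 209.737.
B = 255 by definition for t > 66.
Rounded: (188, 210, 255).

(188, 210, 255)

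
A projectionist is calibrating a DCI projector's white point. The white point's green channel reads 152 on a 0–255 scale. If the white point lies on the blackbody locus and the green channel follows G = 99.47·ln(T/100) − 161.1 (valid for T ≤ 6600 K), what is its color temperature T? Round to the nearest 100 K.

2300 K

ln t = (152 + 161.1) / 99.47 = 3.1477.
t = e^3.1477 = 23.282.
T = 100·t = 2328 K → 2300 K to the nearest 100 K.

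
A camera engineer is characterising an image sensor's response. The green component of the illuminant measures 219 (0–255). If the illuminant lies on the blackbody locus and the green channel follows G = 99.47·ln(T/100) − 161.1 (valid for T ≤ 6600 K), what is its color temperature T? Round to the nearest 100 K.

4600 K

ln t = (219 + 161.1) / 99.47 = 3.8213.
t = e^3.8213 = 45.661.
T = 100·t = 4566 K → 4600 K to the nearest 100 K.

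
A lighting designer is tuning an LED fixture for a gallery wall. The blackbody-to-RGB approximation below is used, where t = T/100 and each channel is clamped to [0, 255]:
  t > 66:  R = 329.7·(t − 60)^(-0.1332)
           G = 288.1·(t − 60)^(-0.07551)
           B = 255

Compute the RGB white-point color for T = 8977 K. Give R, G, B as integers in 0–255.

R=210, G=223, B=255

t = 8977/100 = 89.77; the t > 66 branch applies.
R = 329.7·(89.77 − 60)^(-0.1332) = 329.7·29.77^(-0.1332) = 329.7·0.63635 = 209.803.
G = 288.1·(89.77 − 60)^(-0.07551) = 288.1·29.77^(-0.07551) = 288.1·0.77395 = 222.976.
B = 255 by definition for t > 66.
Rounded: (210, 223, 255).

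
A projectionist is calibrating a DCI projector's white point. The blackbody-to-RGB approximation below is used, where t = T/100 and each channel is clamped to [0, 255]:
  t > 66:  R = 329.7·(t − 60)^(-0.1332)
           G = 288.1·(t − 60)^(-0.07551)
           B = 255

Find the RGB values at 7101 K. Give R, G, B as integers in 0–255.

R=240, G=240, B=255

t = 7101/100 = 71.01; the t > 66 branch applies.
R = 329.7·(71.01 − 60)^(-0.1332) = 329.7·11.01^(-0.1332) = 329.7·0.72650 = 239.526.
G = 288.1·(71.01 − 60)^(-0.07551) = 288.1·11.01^(-0.07551) = 288.1·0.83432 = 240.369.
B = 255 by definition for t > 66.
Rounded: (240, 240, 255).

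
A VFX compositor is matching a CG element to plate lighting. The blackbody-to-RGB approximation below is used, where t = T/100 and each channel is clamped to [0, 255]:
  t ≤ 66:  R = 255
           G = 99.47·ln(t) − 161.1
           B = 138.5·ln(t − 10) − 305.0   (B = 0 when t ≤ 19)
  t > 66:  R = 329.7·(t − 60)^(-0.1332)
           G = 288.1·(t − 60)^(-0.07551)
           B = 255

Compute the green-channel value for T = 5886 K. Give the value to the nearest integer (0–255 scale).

t = 5886/100 = 58.86; the t ≤ 66 branch applies.
G = 99.47·ln 58.86 − 161.1 = 99.47·4.0752 − 161.1 = 244.256.
Rounded: 244.

244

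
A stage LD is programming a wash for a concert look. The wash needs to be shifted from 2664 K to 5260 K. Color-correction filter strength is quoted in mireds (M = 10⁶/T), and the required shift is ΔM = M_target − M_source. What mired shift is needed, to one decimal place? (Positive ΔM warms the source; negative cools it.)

-185.3 mireds

M_source = 10⁶/2664 = 375.375; M_target = 10⁶/5260 = 190.114.
ΔM = 190.114 − 375.375 = -185.261 → -185.3 mireds, a cooling shift.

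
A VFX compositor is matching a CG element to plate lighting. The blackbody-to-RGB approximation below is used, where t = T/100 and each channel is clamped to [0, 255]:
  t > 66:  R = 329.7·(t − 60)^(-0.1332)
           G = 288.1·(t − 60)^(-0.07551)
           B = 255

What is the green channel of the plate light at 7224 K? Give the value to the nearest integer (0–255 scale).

238

t = 7224/100 = 72.24; the t > 66 branch applies.
G = 288.1·(72.24 − 60)^(-0.07551) = 288.1·12.24^(-0.07551) = 288.1·0.82768 = 238.454.
Rounded: 238.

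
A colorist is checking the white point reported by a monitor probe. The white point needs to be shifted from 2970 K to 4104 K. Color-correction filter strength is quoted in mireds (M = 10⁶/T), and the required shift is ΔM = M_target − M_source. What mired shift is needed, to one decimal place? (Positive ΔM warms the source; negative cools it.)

M_source = 10⁶/2970 = 336.700; M_target = 10⁶/4104 = 243.665.
ΔM = 243.665 − 336.700 = -93.036 → -93.0 mireds, a cooling shift.

-93.0 mireds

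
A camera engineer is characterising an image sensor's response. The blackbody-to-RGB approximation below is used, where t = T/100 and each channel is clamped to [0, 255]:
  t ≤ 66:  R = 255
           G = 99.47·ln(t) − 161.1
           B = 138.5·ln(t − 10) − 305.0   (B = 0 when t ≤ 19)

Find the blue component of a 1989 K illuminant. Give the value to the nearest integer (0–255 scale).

12

t = 1989/100 = 19.89; the t ≤ 66 branch applies.
B = 138.5·ln(19.89 − 10) − 305.0 = 138.5·ln 9.89 − 305.0 = 138.5·2.2915 − 305.0 = 12.376.
Rounded: 12.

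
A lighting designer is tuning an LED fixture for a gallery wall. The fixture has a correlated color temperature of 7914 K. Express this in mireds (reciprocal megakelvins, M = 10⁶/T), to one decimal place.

126.4 mireds

M = 10⁶ / 7914 = 126.358 → 126.4 mireds.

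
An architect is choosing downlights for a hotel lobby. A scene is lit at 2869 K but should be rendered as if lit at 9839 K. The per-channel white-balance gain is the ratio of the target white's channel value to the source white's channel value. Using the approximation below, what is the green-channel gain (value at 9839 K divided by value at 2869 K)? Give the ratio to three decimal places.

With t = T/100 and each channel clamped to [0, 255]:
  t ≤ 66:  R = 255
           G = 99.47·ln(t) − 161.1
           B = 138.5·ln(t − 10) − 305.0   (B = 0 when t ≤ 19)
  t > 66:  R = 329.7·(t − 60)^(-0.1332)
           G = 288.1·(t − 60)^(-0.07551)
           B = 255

1.266

At 2869 K (t = 28.69):
  G = 99.47·ln 28.69 − 161.1 = 99.47·3.3565 − 161.1 = 172.776.
At 9839 K (t = 98.39):
  G = 288.1·(98.39 − 60)^(-0.07551) = 288.1·38.39^(-0.07551) = 288.1·0.75923 = 218.735.
Gain = 218.735 / 172.776 = 1.2660 → 1.266.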